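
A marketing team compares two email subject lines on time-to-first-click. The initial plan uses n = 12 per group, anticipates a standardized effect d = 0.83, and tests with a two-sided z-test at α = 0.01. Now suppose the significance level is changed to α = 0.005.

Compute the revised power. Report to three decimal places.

Power ≈ 0.219

δ = d·√(n/2) = 0.83 × √(12/2) = 2.0331 (unchanged). New critical value: z_{0.0025} = 2.807.
Revised power = Φ(δ − 2.807) + Φ(−δ − 2.807) = Φ(-0.774) + Φ(-4.840) = 0.2195 + 0.0000 = 0.2195.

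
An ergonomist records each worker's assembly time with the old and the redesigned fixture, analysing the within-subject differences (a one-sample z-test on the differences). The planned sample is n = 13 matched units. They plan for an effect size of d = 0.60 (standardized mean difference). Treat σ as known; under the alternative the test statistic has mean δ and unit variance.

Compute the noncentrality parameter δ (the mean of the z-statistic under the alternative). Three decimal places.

δ ≈ 2.163

δ = d·√n = 0.60 × √13 = 2.1633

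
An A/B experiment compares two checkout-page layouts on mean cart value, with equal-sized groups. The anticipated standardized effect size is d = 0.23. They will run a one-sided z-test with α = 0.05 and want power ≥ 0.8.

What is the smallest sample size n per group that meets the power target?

n = 234 per group

For power 0.8 need Φ(δ − z_{0.05}) = 0.8, so δ = z_{0.05} + z_{0.20} = 1.645 + 0.842 = 2.486.
δ = d·√(n/2) ⇒ n = 2(δ/d)² = 2 × (2.486 / 0.23)² = 233.75.
Rounding up, n = 234 per group.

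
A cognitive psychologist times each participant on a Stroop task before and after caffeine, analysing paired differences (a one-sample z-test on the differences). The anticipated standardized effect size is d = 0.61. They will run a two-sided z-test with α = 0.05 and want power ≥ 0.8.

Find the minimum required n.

Set Φ(δ − 1.960) = 0.8; then δ − 1.960 = Φ⁻¹(0.8) = 0.842, giving δ = 2.802.
(The Φ(−δ − z_{α/2}) term is vanishingly small for δ > 0 and is dropped in the standard sample-size formula.)
δ = d·√n ⇒ n = (δ/d)² = (2.802 / 0.61)² = 21.09.
Rounding up, n = 22.

n = 22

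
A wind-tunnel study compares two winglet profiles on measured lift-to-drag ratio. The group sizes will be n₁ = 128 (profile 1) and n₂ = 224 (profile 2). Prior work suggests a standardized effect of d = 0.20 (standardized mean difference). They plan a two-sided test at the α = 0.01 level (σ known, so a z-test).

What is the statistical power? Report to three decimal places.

Noncentrality parameter: λ = d / √(1/n₁ + 1/n₂) = 0.20 / √(1/128 + 1/224) = 1.8050
Critical value for a two-sided test at α = 0.01: z_{α/2} = 2.576.
Power = Φ(λ − 2.576) + Φ(−λ − 2.576) = Φ(-0.771) + Φ(-4.381) = 0.2204 + 0.0000 = 0.2204.

Power ≈ 0.220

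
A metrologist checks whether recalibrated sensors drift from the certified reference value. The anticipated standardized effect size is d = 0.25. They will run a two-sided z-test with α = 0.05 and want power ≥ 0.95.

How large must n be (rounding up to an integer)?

For power 0.95 need Φ(δ − z_{0.025}) = 0.95, so δ = z_{0.025} + z_{0.05} = 1.960 + 1.645 = 3.605.
(For δ > 0 the lower-tail rejection region contributes negligibly to power, so the one-term inversion is standard.)
δ = d·√n ⇒ n = (δ/d)² = (3.605 / 0.25)² = 207.92.
Rounding up, n = 208.

n = 208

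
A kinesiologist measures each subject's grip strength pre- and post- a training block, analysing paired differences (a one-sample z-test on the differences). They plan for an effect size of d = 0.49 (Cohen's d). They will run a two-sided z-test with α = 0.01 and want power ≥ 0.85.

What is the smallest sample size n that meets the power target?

n = 55

Set Φ(δ − 2.576) = 0.85; then δ − 2.576 = Φ⁻¹(0.85) = 1.036, giving δ = 3.612.
(Ignoring the negligible lower-tail rejection probability gives the usual closed-form inversion.)
δ = d·√n ⇒ n = (δ/d)² = (3.612 / 0.49)² = 54.35.
Round up to the next whole unit.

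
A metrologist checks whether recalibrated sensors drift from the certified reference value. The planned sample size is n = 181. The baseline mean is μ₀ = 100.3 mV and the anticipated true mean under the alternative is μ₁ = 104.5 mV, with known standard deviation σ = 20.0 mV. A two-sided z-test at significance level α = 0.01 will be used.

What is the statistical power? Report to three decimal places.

Power ≈ 0.598

Standardized effect: d = |μ₁ − μ₀| / σ = |104.5 − 100.3| / 20.0 = 0.2100
Noncentrality parameter: δ = d·√n = 0.2100 × √181 = 2.8253
Two-sided α = 0.01 → critical value z_{0.005} = 2.576.
Power = Φ(δ − 2.576) + Φ(−δ − 2.576) = Φ(0.249) + Φ(-5.401) = 0.5985 + 0.0000 = 0.5985.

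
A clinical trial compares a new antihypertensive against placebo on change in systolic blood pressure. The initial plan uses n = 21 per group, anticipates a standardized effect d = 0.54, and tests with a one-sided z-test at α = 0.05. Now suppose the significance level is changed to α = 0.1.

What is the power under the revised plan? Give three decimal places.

Power ≈ 0.680

δ = d·√(n/2) = 0.54 × √(21/2) = 1.7498 (unchanged). New critical value: z_{0.1} = 1.282.
Revised power = P(Z > 1.282 − δ) = Φ(0.468) = 0.6802.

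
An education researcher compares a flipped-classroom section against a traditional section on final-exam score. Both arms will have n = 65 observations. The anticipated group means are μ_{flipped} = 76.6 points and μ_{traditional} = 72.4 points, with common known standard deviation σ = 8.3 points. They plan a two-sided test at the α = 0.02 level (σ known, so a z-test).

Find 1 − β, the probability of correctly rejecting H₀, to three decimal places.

Standardized effect: d = |μ_{flipped} − μ_{traditional}| / σ = |76.6 − 72.4| / 8.3 = 0.5060
Noncentrality parameter: δ = d·√(n/2) = 0.5060 × √(65/2) = 2.8848
Critical value for a two-sided test at α = 0.02: z_{α/2} = 2.326.
Power = Φ(δ − 2.326) + Φ(−δ − 2.326) = Φ(0.558) + Φ(-5.211) = 0.7117 + 0.0000 = 0.7117.

Power ≈ 0.712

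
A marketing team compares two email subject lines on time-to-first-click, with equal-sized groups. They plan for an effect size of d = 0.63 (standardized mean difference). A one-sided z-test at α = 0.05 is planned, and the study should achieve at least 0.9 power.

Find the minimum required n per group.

Set Φ(δ − 1.645) = 0.9; then δ − 1.645 = Φ⁻¹(0.9) = 1.282, giving δ = 2.926.
δ = d·√(n/2) ⇒ n = 2(δ/d)² = 2 × (2.926 / 0.63)² = 43.15.
Round up to the next whole unit.

n = 44 per group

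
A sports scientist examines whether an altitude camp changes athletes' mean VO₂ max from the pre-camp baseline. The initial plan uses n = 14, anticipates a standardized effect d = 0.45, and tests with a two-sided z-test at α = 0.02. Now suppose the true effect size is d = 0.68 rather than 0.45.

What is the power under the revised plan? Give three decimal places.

With d = 0.68: δ = d·√n = 0.68 × √14 = 2.5443. Critical value z_{0.01} = 2.326.
Revised power = Φ(δ − 2.326) + Φ(−δ − 2.326) = Φ(0.218) + Φ(-4.871) = 0.5863 + 0.0000 = 0.5863.

Power ≈ 0.586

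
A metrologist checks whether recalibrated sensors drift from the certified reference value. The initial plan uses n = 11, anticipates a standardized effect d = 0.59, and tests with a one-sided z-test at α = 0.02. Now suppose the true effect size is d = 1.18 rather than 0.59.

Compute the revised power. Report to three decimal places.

Power ≈ 0.969

With d = 1.18: δ = d·√n = 1.18 × √11 = 3.9136. Critical value z_{0.02} = 2.054.
Revised power = P(Z > 2.054 − δ) = Φ(1.860) = 0.9685.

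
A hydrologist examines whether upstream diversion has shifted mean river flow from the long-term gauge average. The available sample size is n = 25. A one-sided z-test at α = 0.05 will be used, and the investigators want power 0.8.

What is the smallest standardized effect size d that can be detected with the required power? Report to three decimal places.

Required noncentrality: δ = z_{0.05} + z_{0.20} = 1.645 + 0.842 = 2.486.
δ = d·√n ⇒ d = δ/√n = 2.486/√25 = 0.4973.

d ≈ 0.497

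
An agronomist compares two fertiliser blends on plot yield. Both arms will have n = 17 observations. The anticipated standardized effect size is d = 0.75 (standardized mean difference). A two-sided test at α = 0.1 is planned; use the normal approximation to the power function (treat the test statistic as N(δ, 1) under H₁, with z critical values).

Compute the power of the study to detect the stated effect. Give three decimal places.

Noncentrality parameter: δ = d·√(n/2) = 0.75 × √(17/2) = 2.1866
Critical value for a two-sided test at α = 0.1: z_{α/2} = 1.645.
Power = Φ(δ − 1.645) + Φ(−δ − 1.645) = Φ(0.542) + Φ(-3.831) = 0.7060 + 0.0001 = 0.7061.

Power ≈ 0.706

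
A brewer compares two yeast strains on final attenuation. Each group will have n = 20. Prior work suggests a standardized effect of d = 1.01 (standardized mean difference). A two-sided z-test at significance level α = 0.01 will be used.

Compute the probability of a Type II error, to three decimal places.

Noncentrality parameter: δ = d·√(n/2) = 1.01 × √(20/2) = 3.1939
Critical value for a two-sided test at α = 0.01: z_{α/2} = 2.576.
Power = Φ(δ − 2.576) + Φ(−δ − 2.576) = Φ(0.618) + Φ(-5.770) = 0.7317 + 0.0000 = 0.7317.
Type II error: β = 1 − power = 1 − 0.7317 = 0.2683.

β ≈ 0.268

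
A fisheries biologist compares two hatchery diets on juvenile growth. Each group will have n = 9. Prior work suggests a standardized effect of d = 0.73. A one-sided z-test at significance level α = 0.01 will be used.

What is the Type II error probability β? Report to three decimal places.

Noncentrality parameter: δ = d·√(n/2) = 0.73 × √(9/2) = 1.5486
One-sided α = 0.01 → critical value z_{0.01} = 2.326.
Power = Φ(δ − 2.326) = Φ(-0.778) = 0.2183.
Type II error: β = 1 − power = 1 − 0.2183 = 0.7817.

β ≈ 0.782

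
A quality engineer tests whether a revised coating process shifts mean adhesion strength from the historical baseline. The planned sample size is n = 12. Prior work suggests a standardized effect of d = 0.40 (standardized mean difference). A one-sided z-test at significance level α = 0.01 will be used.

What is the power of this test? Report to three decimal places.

Noncentrality parameter: δ = d·√n = 0.40 × √12 = 1.3856
Critical value for a one-sided test at α = 0.01: z_α = 2.326.
Power = Φ(δ − 2.326) = Φ(-0.941) = 0.1734.

Power ≈ 0.173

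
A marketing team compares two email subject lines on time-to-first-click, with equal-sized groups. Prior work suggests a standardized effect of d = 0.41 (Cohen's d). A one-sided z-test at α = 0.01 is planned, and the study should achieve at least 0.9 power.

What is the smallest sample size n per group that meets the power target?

n = 155 per group

For power 0.9 need Φ(δ − z_{0.01}) = 0.9, so δ = z_{0.01} + z_{0.10} = 2.326 + 1.282 = 3.608.
δ = d·√(n/2) ⇒ n = 2(δ/d)² = 2 × (3.608 / 0.41)² = 154.87.
Rounding up, n = 155 per group.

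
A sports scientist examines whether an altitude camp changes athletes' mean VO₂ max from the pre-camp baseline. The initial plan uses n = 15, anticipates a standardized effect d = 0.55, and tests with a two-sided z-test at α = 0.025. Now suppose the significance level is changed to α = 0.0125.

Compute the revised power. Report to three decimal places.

Power ≈ 0.357

δ = d·√n = 0.55 × √15 = 2.1301 (unchanged). New critical value: z_{0.0063} = 2.498.
Revised power = Φ(δ − 2.498) + Φ(−δ − 2.498) = Φ(-0.368) + Φ(-4.628) = 0.3566 + 0.0000 = 0.3566.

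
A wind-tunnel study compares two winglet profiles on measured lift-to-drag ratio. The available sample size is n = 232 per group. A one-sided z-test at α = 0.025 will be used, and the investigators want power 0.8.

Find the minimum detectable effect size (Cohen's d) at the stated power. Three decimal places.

d ≈ 0.260

Required noncentrality: δ = z_{0.025} + z_{0.20} = 1.960 + 0.842 = 2.802.
δ = d·√(n/2) ⇒ d = δ/√(n/2) = 2.802/√(232/2) = 0.2601.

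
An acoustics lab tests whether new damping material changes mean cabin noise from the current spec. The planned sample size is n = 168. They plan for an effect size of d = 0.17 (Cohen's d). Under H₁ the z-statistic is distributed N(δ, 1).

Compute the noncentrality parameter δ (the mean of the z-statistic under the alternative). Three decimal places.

δ ≈ 2.203

δ = d·√n = 0.17 × √168 = 2.2035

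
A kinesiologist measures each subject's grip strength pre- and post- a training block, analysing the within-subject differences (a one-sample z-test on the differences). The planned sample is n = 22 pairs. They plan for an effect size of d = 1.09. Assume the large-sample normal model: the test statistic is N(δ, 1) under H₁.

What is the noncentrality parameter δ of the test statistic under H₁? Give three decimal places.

δ = d·√n = 1.09 × √22 = 5.1126

δ ≈ 5.113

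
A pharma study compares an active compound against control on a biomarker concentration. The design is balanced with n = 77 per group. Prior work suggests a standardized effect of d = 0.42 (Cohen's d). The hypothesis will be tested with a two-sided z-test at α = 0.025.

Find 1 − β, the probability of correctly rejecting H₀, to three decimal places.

Power ≈ 0.642

Noncentrality parameter: δ = d·√(n/2) = 0.42 × √(77/2) = 2.6060
Two-sided α = 0.025 → critical value z_{0.0125} = 2.241.
Power = Φ(δ − 2.241) + Φ(−δ − 2.241) = Φ(0.365) + Φ(-4.847) = 0.6423 + 0.0000 = 0.6423.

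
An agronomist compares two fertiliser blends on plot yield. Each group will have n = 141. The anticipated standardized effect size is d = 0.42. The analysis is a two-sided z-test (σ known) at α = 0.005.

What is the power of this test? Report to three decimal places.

Noncentrality parameter: δ = d·√(n/2) = 0.42 × √(141/2) = 3.5265
Two-sided α = 0.005 → critical value z_{0.0025} = 2.807.
Power = Φ(δ − 2.807) + Φ(−δ − 2.807) = Φ(0.719) + Φ(-6.334) = 0.7641 + 0.0000 = 0.7641.

Power ≈ 0.764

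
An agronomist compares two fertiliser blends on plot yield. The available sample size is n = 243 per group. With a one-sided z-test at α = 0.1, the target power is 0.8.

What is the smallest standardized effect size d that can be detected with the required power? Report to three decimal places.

d ≈ 0.193

Need Φ(δ − 1.282) = 0.8, so δ = 1.282 + 0.842 = 2.123.
δ = d·√(n/2) ⇒ d = δ/√(n/2) = 2.123/√(243/2) = 0.1926.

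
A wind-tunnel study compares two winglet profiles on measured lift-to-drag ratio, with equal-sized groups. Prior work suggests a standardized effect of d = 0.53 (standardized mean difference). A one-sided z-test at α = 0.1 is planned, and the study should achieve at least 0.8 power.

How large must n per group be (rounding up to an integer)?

n = 33 per group

Set Φ(δ − 1.282) = 0.8; then δ − 1.282 = Φ⁻¹(0.8) = 0.842, giving δ = 2.123.
δ = d·√(n/2) ⇒ n = 2(δ/d)² = 2 × (2.123 / 0.53)² = 32.10.
Round up to the next whole unit.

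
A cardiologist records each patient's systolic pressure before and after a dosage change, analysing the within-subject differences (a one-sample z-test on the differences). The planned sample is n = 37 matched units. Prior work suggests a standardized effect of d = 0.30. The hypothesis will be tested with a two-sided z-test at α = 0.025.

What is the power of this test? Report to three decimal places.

Noncentrality parameter: δ = d·√n = 0.30 × √37 = 1.8248
Two-sided α = 0.025 → critical value z_{0.0125} = 2.241.
Power = Φ(δ − 2.241) + Φ(−δ − 2.241) = Φ(-0.417) + Φ(-4.066) = 0.3385 + 0.0000 = 0.3385.

Power ≈ 0.339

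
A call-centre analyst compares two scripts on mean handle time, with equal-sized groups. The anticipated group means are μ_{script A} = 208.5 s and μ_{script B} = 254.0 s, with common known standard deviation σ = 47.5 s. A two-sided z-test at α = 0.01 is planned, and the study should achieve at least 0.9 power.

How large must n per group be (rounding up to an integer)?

n = 33 per group

Standardized effect: d = |μ_{script A} − μ_{script B}| / σ = |208.5 − 254.0| / 47.5 = 0.9579
Set Φ(δ − 2.576) = 0.9; then δ − 2.576 = Φ⁻¹(0.9) = 1.282, giving δ = 3.857.
(Ignoring the negligible lower-tail rejection probability gives the usual closed-form inversion.)
δ = d·√(n/2) ⇒ n = 2(δ/d)² = 2 × (3.857 / 0.9579)² = 32.43.
Round up to the next whole unit.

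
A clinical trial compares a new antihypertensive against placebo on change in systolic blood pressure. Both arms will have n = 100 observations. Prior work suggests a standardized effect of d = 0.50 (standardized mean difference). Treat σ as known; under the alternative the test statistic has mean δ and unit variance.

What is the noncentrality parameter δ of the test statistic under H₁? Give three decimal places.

δ = d·√(n/2) = 0.50 × √(100/2) = 3.5355

δ ≈ 3.536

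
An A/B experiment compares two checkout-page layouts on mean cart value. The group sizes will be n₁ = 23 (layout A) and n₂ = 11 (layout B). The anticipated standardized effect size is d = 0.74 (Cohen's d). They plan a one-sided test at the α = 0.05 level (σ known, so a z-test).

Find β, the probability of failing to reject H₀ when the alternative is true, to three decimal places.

β ≈ 0.354

Noncentrality parameter: λ = d / √(1/n₁ + 1/n₂) = 0.74 / √(1/23 + 1/11) = 2.0186
Critical value for a one-sided test at α = 0.05: z_α = 1.645.
Power = Φ(λ − 1.645) = Φ(0.374) = 0.6457.
Type II error: β = 1 − power = 1 − 0.6457 = 0.3543.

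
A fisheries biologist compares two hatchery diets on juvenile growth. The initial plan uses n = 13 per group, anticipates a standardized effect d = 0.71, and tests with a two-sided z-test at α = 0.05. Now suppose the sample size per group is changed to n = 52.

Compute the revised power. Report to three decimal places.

With n = 52 per group: δ = d·√(n/2) = 0.71 × √(52/2) = 3.6203. Critical value z_{0.025} = 1.960.
Revised power = Φ(δ − 1.960) + Φ(−δ − 1.960) = Φ(1.660) + Φ(-5.580) = 0.9516 + 0.0000 = 0.9516.

Power ≈ 0.952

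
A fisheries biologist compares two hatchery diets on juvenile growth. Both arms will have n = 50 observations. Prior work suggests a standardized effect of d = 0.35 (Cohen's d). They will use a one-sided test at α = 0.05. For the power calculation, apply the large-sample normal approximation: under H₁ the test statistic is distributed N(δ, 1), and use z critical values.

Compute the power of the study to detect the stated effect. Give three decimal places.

Power ≈ 0.542

Noncentrality parameter: δ = d·√(n/2) = 0.35 × √(50/2) = 1.7500
Critical value for a one-sided test at α = 0.05: z_α = 1.645.
Power = Φ(δ − 1.645) = Φ(0.105) = 0.5419.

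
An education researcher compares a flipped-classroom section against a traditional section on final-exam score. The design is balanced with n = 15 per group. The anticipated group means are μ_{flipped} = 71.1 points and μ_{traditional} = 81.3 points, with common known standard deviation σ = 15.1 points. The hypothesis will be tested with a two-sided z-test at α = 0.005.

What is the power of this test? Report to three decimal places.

Power ≈ 0.169

Standardized effect: d = |μ_{flipped} − μ_{traditional}| / σ = |71.1 − 81.3| / 15.1 = 0.6755
Noncentrality parameter: δ = d·√(n/2) = 0.6755 × √(15/2) = 1.8499
Two-sided α = 0.005 → critical value z_{0.0025} = 2.807.
Power = Φ(δ − 2.807) + Φ(−δ − 2.807) = Φ(-0.957) + Φ(-4.657) = 0.1693 + 0.0000 = 0.1693.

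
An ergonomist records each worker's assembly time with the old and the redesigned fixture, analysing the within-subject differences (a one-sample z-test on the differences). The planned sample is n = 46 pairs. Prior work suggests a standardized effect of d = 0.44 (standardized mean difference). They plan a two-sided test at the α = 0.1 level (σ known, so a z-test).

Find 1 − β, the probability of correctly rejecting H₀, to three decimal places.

Noncentrality parameter: δ = d·√n = 0.44 × √46 = 2.9842
Two-sided α = 0.1 → critical value z_{0.05} = 1.645.
Power = Φ(δ − 1.645) + Φ(−δ − 1.645) = Φ(1.339) + Φ(-4.629) = 0.9098 + 0.0000 = 0.9098.

Power ≈ 0.910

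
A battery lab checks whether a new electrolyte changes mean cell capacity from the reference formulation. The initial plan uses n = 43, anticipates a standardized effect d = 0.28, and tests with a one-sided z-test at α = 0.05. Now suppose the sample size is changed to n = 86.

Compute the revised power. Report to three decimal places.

Power ≈ 0.829

With n = 86: δ = d·√n = 0.28 × √86 = 2.5966. Critical value z_{0.05} = 1.645.
Revised power = P(Z > 1.645 − δ) = Φ(0.952) = 0.8294.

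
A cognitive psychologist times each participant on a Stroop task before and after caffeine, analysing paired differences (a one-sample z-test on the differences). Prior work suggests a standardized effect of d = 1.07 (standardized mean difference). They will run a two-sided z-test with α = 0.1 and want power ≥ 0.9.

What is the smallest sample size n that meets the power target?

n = 8

Set Φ(δ − 1.645) = 0.9; then δ − 1.645 = Φ⁻¹(0.9) = 1.282, giving δ = 2.926.
(For δ > 0 the lower-tail rejection region contributes negligibly to power, so the one-term inversion is standard.)
δ = d·√n ⇒ n = (δ/d)² = (2.926 / 1.07)² = 7.48.
Round up to the next whole unit.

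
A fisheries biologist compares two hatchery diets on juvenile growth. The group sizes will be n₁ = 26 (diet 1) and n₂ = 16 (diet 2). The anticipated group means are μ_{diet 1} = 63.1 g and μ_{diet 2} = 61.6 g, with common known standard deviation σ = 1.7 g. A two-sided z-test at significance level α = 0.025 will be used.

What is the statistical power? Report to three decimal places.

Standardized effect: d = |μ_{diet 1} − μ_{diet 2}| / σ = |63.1 − 61.6| / 1.7 = 0.8824
Noncentrality parameter: δ = d / √(1/n₁ + 1/n₂) = 0.8824 / √(1/26 + 1/16) = 2.7769
Critical value for a two-sided test at α = 0.025: z_{α/2} = 2.241.
Power = Φ(δ − 2.241) + Φ(−δ − 2.241) = Φ(0.536) + Φ(-5.018) = 0.7039 + 0.0000 = 0.7039.

Power ≈ 0.704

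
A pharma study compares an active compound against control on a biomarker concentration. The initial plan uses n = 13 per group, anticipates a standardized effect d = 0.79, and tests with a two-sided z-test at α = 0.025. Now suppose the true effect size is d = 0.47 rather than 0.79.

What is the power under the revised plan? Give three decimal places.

Power ≈ 0.149

With d = 0.47: δ = d·√(n/2) = 0.47 × √(13/2) = 1.1983. Critical value z_{0.0125} = 2.241.
Revised power = Φ(δ − 2.241) + Φ(−δ − 2.241) = Φ(-1.043) + Φ(-3.440) = 0.1484 + 0.0003 = 0.1487.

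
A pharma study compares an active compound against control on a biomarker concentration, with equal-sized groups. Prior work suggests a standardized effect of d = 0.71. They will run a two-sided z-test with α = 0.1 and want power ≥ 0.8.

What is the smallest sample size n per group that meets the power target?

For power 0.8 need Φ(δ − z_{0.05}) = 0.8, so δ = z_{0.05} + z_{0.20} = 1.645 + 0.842 = 2.486.
(Ignoring the negligible lower-tail rejection probability gives the usual closed-form inversion.)
δ = d·√(n/2) ⇒ n = 2(δ/d)² = 2 × (2.486 / 0.71)² = 24.53.
Round up to the next whole unit.

n = 25 per group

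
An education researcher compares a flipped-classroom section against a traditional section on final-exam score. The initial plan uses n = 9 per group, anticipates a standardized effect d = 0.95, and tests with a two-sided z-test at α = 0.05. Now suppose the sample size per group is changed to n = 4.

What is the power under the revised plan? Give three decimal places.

Power ≈ 0.269

With n = 4 per group: δ = d·√(n/2) = 0.95 × √(4/2) = 1.3435. Critical value z_{0.025} = 1.960.
Revised power = Φ(δ − 1.960) + Φ(−δ − 1.960) = Φ(-0.616) + Φ(-3.303) = 0.2688 + 0.0005 = 0.2693.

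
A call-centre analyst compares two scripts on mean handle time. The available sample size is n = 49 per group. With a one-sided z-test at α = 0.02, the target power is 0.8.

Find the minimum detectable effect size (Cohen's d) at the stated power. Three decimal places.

d ≈ 0.585

Need Φ(δ − 2.054) = 0.8, so δ = 2.054 + 0.842 = 2.895.
δ = d·√(n/2) ⇒ d = δ/√(n/2) = 2.895/√(49/2) = 0.5850.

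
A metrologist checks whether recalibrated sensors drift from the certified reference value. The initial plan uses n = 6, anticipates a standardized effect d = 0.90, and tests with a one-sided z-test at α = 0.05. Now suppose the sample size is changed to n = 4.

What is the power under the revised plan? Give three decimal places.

With n = 4: δ = d·√n = 0.90 × √4 = 1.8000. Critical value z_{0.05} = 1.645.
Revised power = P(Z > 1.645 − δ) = Φ(0.155) = 0.5616.

Power ≈ 0.562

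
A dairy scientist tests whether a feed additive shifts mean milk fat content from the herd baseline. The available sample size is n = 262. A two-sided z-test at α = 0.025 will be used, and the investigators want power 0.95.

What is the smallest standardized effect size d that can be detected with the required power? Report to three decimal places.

d ≈ 0.240

Required noncentrality: δ = z_{0.0125} + z_{0.05} = 2.241 + 1.645 = 3.886.
(The second rejection-region term Φ(−δ − z_{α/2}) is negligible and dropped.)
δ = d·√n ⇒ d = δ/√n = 3.886/√262 = 0.2401.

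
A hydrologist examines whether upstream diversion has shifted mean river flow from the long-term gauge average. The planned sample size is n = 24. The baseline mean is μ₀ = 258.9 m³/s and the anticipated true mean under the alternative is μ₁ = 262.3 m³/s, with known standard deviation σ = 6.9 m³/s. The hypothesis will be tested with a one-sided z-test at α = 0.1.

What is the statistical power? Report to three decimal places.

Power ≈ 0.871

Standardized effect: d = |μ₁ − μ₀| / σ = |262.3 − 258.9| / 6.9 = 0.4928
Noncentrality parameter: δ = d·√n = 0.4928 × √24 = 2.4140
Critical value for a one-sided test at α = 0.1: z_α = 1.282.
Power = P(Z > 1.282 − δ) = Φ(1.132) = 0.8713.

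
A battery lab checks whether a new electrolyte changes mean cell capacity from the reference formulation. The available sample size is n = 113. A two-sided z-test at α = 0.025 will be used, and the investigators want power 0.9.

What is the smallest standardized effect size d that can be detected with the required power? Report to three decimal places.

d ≈ 0.331

Required noncentrality: δ = z_{0.0125} + z_{0.10} = 2.241 + 1.282 = 3.523.
(Lower-tail contribution to power is negligible for δ > 0.)
δ = d·√n ⇒ d = δ/√n = 3.523/√113 = 0.3314.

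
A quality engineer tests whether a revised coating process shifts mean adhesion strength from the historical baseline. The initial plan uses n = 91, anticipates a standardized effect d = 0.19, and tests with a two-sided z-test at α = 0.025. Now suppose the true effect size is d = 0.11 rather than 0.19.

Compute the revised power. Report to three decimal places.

With d = 0.11: δ = d·√n = 0.11 × √91 = 1.0493. Critical value z_{0.0125} = 2.241.
Revised power = Φ(δ − 2.241) + Φ(−δ − 2.241) = Φ(-1.192) + Φ(-3.291) = 0.1166 + 0.0005 = 0.1171.

Power ≈ 0.117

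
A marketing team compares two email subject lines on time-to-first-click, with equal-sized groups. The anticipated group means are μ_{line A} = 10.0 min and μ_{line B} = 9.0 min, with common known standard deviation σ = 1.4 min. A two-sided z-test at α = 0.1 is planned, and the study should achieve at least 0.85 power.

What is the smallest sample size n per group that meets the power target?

Standardized effect: d = |μ_{line A} − μ_{line B}| / σ = |10.0 − 9.0| / 1.4 = 0.7143
For power 0.85 need Φ(δ − z_{0.05}) = 0.85, so δ = z_{0.05} + z_{0.15} = 1.645 + 1.036 = 2.681.
(The Φ(−δ − z_{α/2}) term is vanishingly small for δ > 0 and is dropped in the standard sample-size formula.)
δ = d·√(n/2) ⇒ n = 2(δ/d)² = 2 × (2.681 / 0.7143)² = 28.18.
Rounding up, n = 29 per group.

n = 29 per group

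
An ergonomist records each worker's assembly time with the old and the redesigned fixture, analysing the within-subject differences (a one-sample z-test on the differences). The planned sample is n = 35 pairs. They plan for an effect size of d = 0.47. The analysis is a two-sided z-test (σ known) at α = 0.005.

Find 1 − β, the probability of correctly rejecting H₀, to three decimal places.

Power ≈ 0.489

Noncentrality parameter: δ = d·√n = 0.47 × √35 = 2.7806
Two-sided α = 0.005 → critical value z_{0.0025} = 2.807.
Power = Φ(δ − 2.807) + Φ(−δ − 2.807) = Φ(-0.026) + Φ(-5.588) = 0.4894 + 0.0000 = 0.4894.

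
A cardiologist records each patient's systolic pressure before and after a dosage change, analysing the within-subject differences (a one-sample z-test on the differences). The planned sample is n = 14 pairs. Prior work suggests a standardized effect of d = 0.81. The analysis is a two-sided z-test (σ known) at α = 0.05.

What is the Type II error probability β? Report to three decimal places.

Noncentrality parameter: δ = d·√n = 0.81 × √14 = 3.0307
Critical value for a two-sided test at α = 0.05: z_{α/2} = 1.960.
Power = Φ(δ − 1.960) + Φ(−δ − 1.960) = Φ(1.071) + Φ(-4.991) = 0.8579 + 0.0000 = 0.8579.
Type II error: β = 1 − power = 1 − 0.8579 = 0.1421.

β ≈ 0.142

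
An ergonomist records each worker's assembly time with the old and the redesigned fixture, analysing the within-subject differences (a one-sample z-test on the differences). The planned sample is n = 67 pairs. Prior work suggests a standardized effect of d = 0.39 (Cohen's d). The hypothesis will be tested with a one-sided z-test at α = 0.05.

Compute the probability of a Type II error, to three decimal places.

Noncentrality parameter: δ = d·√n = 0.39 × √67 = 3.1923
Critical value for a one-sided test at α = 0.05: z_α = 1.645.
Power = Φ(δ − 1.645) = Φ(1.547) = 0.9391.
Type II error: β = 1 − power = 1 − 0.9391 = 0.0609.

β ≈ 0.061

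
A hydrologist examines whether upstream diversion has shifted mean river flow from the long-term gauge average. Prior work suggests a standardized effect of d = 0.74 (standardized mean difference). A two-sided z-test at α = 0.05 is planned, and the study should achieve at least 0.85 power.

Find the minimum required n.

For power 0.85 need Φ(δ − z_{0.025}) = 0.85, so δ = z_{0.025} + z_{0.15} = 1.960 + 1.036 = 2.996.
(The Φ(−δ − z_{α/2}) term is vanishingly small for δ > 0 and is dropped in the standard sample-size formula.)
δ = d·√n ⇒ n = (δ/d)² = (2.996 / 0.74)² = 16.40.
Rounding up, n = 17.

n = 17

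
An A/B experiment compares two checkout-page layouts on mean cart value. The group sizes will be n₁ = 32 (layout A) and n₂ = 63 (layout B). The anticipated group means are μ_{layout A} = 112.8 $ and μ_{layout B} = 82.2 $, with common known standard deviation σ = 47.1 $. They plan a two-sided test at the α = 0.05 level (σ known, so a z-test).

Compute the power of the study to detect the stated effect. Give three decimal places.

Standardized effect: d = |μ_{layout A} − μ_{layout B}| / σ = |112.8 − 82.2| / 47.1 = 0.6497
Noncentrality parameter: δ = d / √(1/n₁ + 1/n₂) = 0.6497 / √(1/32 + 1/63) = 2.9928
Critical value for a two-sided test at α = 0.05: z_{α/2} = 1.960.
Power = Φ(δ − 1.960) + Φ(−δ − 1.960) = Φ(1.033) + Φ(-4.953) = 0.8492 + 0.0000 = 0.8492.

Power ≈ 0.849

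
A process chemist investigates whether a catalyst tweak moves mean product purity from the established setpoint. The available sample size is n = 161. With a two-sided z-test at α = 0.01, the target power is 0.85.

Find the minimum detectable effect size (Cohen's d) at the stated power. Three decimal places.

Need Φ(δ − 2.576) = 0.85, so δ = 2.576 + 1.036 = 3.612.
(The second rejection-region term Φ(−δ − z_{α/2}) is negligible and dropped.)
δ = d·√n ⇒ d = δ/√n = 3.612/√161 = 0.2847.

d ≈ 0.285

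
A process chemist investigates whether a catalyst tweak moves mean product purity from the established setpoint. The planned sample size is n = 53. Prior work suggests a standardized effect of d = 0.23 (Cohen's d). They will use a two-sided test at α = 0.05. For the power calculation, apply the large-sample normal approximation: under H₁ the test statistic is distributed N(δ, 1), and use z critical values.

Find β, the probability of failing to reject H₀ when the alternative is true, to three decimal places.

Noncentrality parameter: δ = d·√n = 0.23 × √53 = 1.6744
Critical value for a two-sided test at α = 0.05: z_{α/2} = 1.960.
Power = Φ(δ − 1.960) + Φ(−δ − 1.960) = Φ(-0.286) + Φ(-3.634) = 0.3876 + 0.0001 = 0.3878.
Type II error: β = 1 − power = 1 − 0.3878 = 0.6122.

β ≈ 0.612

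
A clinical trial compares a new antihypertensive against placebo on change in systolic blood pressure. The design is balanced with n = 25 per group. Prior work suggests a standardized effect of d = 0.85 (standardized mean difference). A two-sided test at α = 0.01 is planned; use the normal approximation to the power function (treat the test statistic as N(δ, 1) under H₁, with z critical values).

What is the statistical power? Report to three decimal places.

Noncentrality parameter: δ = d·√(n/2) = 0.85 × √(25/2) = 3.0052
Two-sided α = 0.01 → critical value z_{0.005} = 2.576.
Power = Φ(δ − 2.576) + Φ(−δ − 2.576) = Φ(0.429) + Φ(-5.581) = 0.6662 + 0.0000 = 0.6662.

Power ≈ 0.666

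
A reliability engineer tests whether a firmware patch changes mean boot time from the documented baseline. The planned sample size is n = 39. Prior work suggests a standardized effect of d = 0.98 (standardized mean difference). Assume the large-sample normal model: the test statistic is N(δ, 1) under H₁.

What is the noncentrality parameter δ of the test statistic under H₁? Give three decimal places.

δ ≈ 6.120

The noncentrality parameter scales effect size by the design's sample-size factor: δ = d·√n = 0.98 × √39 = 6.1201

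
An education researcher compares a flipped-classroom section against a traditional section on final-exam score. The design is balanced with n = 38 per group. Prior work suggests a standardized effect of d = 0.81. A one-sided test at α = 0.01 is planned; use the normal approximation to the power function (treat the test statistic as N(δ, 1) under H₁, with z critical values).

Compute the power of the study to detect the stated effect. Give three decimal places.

Noncentrality parameter: δ = d·√(n/2) = 0.81 × √(38/2) = 3.5307
One-sided α = 0.01 → critical value z_{0.01} = 2.326.
Power = Φ(δ − 2.326) = Φ(1.204) = 0.8858.

Power ≈ 0.886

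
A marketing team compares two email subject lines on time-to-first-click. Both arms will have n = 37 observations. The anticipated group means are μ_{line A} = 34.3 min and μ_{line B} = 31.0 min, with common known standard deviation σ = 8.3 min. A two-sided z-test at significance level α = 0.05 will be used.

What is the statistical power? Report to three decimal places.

Power ≈ 0.401

Standardized effect: d = |μ_{line A} − μ_{line B}| / σ = |34.3 − 31.0| / 8.3 = 0.3976
Noncentrality parameter: δ = d·√(n/2) = 0.3976 × √(37/2) = 1.7101
Critical value for a two-sided test at α = 0.05: z_{α/2} = 1.960.
Power = Φ(δ − 1.960) + Φ(−δ − 1.960) = Φ(-0.250) + Φ(-3.670) = 0.4013 + 0.0001 = 0.4015.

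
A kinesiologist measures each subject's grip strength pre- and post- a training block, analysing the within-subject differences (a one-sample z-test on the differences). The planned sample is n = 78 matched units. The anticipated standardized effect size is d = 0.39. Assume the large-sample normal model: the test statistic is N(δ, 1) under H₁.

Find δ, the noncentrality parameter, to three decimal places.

δ ≈ 3.444

The noncentrality parameter scales effect size by the design's sample-size factor: δ = d·√n = 0.39 × √78 = 3.4444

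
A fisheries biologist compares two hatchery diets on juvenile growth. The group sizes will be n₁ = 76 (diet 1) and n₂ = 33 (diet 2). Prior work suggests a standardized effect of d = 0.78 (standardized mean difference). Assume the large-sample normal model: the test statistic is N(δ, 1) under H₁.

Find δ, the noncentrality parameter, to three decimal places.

The noncentrality parameter scales effect size by the design's sample-size factor: δ = d / √(1/n₁ + 1/n₂) = 0.78 / √(1/76 + 1/33) = 3.7415

δ ≈ 3.741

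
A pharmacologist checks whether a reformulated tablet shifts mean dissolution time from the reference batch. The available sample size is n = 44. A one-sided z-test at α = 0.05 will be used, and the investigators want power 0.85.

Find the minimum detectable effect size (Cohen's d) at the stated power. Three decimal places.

Need Φ(δ − 1.645) = 0.85, so δ = 1.645 + 1.036 = 2.681.
δ = d·√n ⇒ d = δ/√n = 2.681/√44 = 0.4042.

d ≈ 0.404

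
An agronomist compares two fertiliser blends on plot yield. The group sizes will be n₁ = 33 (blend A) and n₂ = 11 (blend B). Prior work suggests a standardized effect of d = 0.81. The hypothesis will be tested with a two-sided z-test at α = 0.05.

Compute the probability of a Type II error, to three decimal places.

β ≈ 0.357

Noncentrality parameter: δ = d / √(1/n₁ + 1/n₂) = 0.81 / √(1/33 + 1/11) = 2.3265
Two-sided α = 0.05 → critical value z_{0.025} = 1.960.
Power = Φ(δ − 1.960) + Φ(−δ − 1.960) = Φ(0.367) + Φ(-4.287) = 0.6430 + 0.0000 = 0.6430.
Type II error: β = 1 − power = 1 − 0.6430 = 0.3570.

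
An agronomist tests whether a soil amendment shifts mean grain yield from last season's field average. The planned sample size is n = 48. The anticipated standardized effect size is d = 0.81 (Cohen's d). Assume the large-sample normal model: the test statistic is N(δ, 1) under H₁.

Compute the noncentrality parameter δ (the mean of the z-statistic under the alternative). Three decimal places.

δ ≈ 5.612

δ = d·√n = 0.81 × √48 = 5.6118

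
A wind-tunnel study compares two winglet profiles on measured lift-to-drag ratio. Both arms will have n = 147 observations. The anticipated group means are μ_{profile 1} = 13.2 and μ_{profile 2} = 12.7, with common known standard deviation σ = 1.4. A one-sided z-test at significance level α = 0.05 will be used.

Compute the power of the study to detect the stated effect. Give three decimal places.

Standardized effect: d = |μ_{profile 1} − μ_{profile 2}| / σ = |13.2 − 12.7| / 1.4 = 0.3571
Noncentrality parameter: δ = d·√(n/2) = 0.3571 × √(147/2) = 3.0619
One-sided α = 0.05 → critical value z_{0.05} = 1.645.
Power = P(Z > 1.645 − δ) = Φ(1.417) = 0.9218.

Power ≈ 0.922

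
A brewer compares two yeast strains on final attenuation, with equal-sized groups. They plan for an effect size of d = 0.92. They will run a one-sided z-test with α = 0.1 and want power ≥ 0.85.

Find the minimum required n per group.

n = 13 per group

For power 0.85 need Φ(δ − z_{0.1}) = 0.85, so δ = z_{0.1} + z_{0.15} = 1.282 + 1.036 = 2.318.
δ = d·√(n/2) ⇒ n = 2(δ/d)² = 2 × (2.318 / 0.92)² = 12.70.
Round up to the next whole unit.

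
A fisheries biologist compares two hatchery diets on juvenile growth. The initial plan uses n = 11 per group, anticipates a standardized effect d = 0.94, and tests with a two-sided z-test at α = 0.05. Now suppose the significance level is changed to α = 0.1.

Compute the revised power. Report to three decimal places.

δ = d·√(n/2) = 0.94 × √(11/2) = 2.2045 (unchanged). New critical value: z_{0.05} = 1.645.
Revised power = Φ(δ − 1.645) + Φ(−δ − 1.645) = Φ(0.560) + Φ(-3.849) = 0.7121 + 0.0001 = 0.7122.

Power ≈ 0.712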